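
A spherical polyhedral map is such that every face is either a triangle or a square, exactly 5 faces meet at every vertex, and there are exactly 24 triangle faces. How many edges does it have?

40

Let x be the number of squares; then F = 24 + x.
Edge–face incidences: 2E = 3·24 + 4·x = 72 + 4x.
Every vertex has degree 5, so 5V = 2E.
Euler: V − E + F = 2 ⇒ (2E)/5 − E + (24 + x) = 2.
Multiply by 10: 2·(2E) − 5·(2E) + 10·(24 + x) = 20, i.e. 240 + 10x − 3·(72 + 4x) = 20.
Collecting terms: −2x + 24 = 20, so −2x = −4, so x = 2.
Then 2E = 72 + 4·2 = 80, so E = 40, V = 2E/5 = 16, F = 24 + 2 = 26.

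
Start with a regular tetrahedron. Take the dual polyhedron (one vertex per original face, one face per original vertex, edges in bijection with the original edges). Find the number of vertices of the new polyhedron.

4

The base solid has V = 4, E = 6, F = 4.
The dual swaps V and F and preserves E: V′ = F = 4, E′ = E = 6, F′ = V = 4.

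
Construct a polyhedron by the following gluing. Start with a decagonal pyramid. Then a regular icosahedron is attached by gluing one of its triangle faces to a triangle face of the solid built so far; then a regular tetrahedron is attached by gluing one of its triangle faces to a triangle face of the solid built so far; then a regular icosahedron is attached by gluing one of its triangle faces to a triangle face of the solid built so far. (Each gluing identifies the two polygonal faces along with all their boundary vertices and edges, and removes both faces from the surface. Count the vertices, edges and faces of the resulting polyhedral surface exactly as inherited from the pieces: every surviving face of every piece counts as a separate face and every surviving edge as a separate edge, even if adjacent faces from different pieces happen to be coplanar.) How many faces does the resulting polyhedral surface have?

49

A decagonal pyramid: V=11, E=20, F=11.
Attach a regular icosahedron (V=12, E=30, F=20) along a 3-gon: merge 3 vertices and 3 edges, delete both glued faces → V=20, E=47, F=29.
Attach a regular tetrahedron (V=4, E=6, F=4) along a 3-gon: merge 3 vertices and 3 edges, delete both glued faces → V=21, E=50, F=31.
Attach a regular icosahedron (V=12, E=30, F=20) along a 3-gon: merge 3 vertices and 3 edges, delete both glued faces → V=30, E=77, F=49.
Check: V − E + F = 30 − 77 + 49 = 2.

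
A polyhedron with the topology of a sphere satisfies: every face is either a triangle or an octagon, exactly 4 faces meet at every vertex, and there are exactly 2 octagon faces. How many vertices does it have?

Let x be the number of triangles; then F = 2 + x.
Edge–face incidences: 2E = 8·2 + 3·x = 16 + 3x.
Every vertex has degree 4, so 4V = 2E.
Euler: V − E + F = 2 ⇒ (2E)/4 − E + (2 + x) = 2.
Multiply by 8: 2·(2E) − 4·(2E) + 8·(2 + x) = 16, i.e. 16 + 8x − 2·(16 + 3x) = 16.
Collecting terms: 2x − 16 = 16, so 2x = 32, so x = 16.
Then 2E = 16 + 3·16 = 64, so E = 32, V = 2E/4 = 16, F = 2 + 16 = 18.

16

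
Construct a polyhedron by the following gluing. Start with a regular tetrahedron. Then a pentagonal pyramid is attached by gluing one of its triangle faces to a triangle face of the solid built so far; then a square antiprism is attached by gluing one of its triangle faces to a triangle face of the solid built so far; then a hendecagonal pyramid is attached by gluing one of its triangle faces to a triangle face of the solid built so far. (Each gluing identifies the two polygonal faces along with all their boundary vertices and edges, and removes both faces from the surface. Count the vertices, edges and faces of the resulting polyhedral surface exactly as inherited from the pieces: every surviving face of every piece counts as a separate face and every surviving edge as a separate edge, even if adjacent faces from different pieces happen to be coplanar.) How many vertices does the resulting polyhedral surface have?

21

A regular tetrahedron: V=4, E=6, F=4.
Attach a pentagonal pyramid (V=6, E=10, F=6) along a 3-gon: merge 3 vertices and 3 edges, delete both glued faces → V=7, E=13, F=8.
Attach a square antiprism (V=8, E=16, F=10) along a 3-gon: merge 3 vertices and 3 edges, delete both glued faces → V=12, E=26, F=16.
Attach a hendecagonal pyramid (V=12, E=22, F=12) along a 3-gon: merge 3 vertices and 3 edges, delete both glued faces → V=21, E=45, F=26.
Check: V − E + F = 21 − 45 + 26 = 2.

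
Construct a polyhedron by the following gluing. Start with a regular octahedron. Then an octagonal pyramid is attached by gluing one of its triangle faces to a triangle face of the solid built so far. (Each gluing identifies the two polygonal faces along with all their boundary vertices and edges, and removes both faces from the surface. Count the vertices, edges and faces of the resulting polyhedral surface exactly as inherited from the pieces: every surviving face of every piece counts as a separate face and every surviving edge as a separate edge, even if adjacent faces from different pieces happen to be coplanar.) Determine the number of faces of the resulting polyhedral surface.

A regular octahedron: V=6, E=12, F=8.
Attach an octagonal pyramid (V=9, E=16, F=9) along a 3-gon: merge 3 vertices and 3 edges, delete both glued faces → V=12, E=25, F=15.
Check: V − E + F = 12 − 25 + 15 = 2.

15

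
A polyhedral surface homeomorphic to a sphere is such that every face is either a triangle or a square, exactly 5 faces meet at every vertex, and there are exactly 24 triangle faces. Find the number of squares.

Let x be the number of squares; then F = 24 + x.
Edge–face incidences: 2E = 3·24 + 4·x = 72 + 4x.
Every vertex has degree 5, so 5V = 2E.
Euler: V − E + F = 2 ⇒ (2E)/5 − E + (24 + x) = 2.
Multiply by 10: 2·(2E) − 5·(2E) + 10·(24 + x) = 20, i.e. 240 + 10x − 3·(72 + 4x) = 20.
Collecting terms: −2x + 24 = 20, so −2x = −4, so x = 2.
Then 2E = 72 + 4·2 = 80, so E = 40, V = 2E/5 = 16, F = 24 + 2 = 26.

2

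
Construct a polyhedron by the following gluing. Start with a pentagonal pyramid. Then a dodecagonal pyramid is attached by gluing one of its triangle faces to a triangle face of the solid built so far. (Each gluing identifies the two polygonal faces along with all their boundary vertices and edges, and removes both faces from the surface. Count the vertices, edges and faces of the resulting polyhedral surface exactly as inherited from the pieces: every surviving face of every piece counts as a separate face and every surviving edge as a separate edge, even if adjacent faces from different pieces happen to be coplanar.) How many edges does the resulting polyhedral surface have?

A pentagonal pyramid: V=6, E=10, F=6.
Attach a dodecagonal pyramid (V=13, E=24, F=13) along a 3-gon: merge 3 vertices and 3 edges, delete both glued faces → V=16, E=31, F=17.
Check: V − E + F = 16 − 31 + 17 = 2.

31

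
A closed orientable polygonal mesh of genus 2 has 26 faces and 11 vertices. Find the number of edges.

For a closed orientable surface of genus 2, χ = 2 − 2·2 = -2.
E = V + F − (-2) = 11 + 26 − (-2) = 39.

39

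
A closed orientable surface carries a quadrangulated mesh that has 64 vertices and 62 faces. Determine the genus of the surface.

Every face is a square, so 2E = 4·62 = 248, giving E = 124.
χ = V − E + F = 64 − 124 + 62 = 2.
For a closed orientable surface χ = 2 − 2g, so g = (2 − (2))/2 = 0.

0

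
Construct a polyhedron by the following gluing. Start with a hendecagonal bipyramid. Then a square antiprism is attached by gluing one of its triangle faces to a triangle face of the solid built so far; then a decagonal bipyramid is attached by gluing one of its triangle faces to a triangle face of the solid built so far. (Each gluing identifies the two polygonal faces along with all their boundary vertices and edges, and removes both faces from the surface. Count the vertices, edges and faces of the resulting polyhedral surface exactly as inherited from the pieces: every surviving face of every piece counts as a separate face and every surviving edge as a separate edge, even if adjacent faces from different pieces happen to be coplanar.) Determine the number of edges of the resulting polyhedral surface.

A hendecagonal bipyramid: V=13, E=33, F=22.
Attach a square antiprism (V=8, E=16, F=10) along a 3-gon: merge 3 vertices and 3 edges, delete both glued faces → V=18, E=46, F=30.
Attach a decagonal bipyramid (V=12, E=30, F=20) along a 3-gon: merge 3 vertices and 3 edges, delete both glued faces → V=27, E=73, F=48.
Check: V − E + F = 27 − 73 + 48 = 2.

73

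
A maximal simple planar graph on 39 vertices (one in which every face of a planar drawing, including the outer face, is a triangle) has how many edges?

In a plane triangulation 3F = 2E and V − E + F = 2, so E = 3V − 6 = 3·39 − 6 = 111.

111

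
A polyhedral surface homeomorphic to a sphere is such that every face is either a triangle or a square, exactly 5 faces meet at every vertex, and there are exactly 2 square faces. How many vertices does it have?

Let x be the number of triangles; then F = 2 + x.
Edge–face incidences: 2E = 4·2 + 3·x = 8 + 3x.
Every vertex has degree 5, so 5V = 2E.
Euler: V − E + F = 2 ⇒ (2E)/5 − E + (2 + x) = 2.
Multiply by 10: 2·(2E) − 5·(2E) + 10·(2 + x) = 20, i.e. 20 + 10x − 3·(8 + 3x) = 20.
Collecting terms: x − 4 = 20, so x = 24.
Then 2E = 8 + 3·24 = 80, so E = 40, V = 2E/5 = 16, F = 2 + 24 = 26.

16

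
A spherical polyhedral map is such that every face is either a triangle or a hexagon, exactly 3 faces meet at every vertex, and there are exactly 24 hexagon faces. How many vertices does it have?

Let x be the number of triangles; then F = 24 + x.
Edge–face incidences: 2E = 6·24 + 3·x = 144 + 3x.
Every vertex has degree 3, so 3V = 2E.
Euler: V − E + F = 2 ⇒ (2E)/3 − E + (24 + x) = 2.
Multiply by 6: 2·(2E) − 3·(2E) + 6·(24 + x) = 12, i.e. 144 + 6x − (144 + 3x) = 12.
Collecting terms: 3x = 12, so x = 4.
Then 2E = 144 + 3·4 = 156, so E = 78, V = 2E/3 = 52, F = 24 + 4 = 28.

52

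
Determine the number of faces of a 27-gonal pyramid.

28

A pyramid on an n-gon base has one n-gon and n triangles: V = 27 + 1 = 28, E = 2·27 = 54, F = 27 + 1 = 28.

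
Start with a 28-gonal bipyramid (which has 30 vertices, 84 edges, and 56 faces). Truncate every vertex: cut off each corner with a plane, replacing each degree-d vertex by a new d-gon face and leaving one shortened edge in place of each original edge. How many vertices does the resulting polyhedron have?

168

Truncation replaces each original edge-end by a new vertex, so V′ = 2E = 168.
Each original edge survives, and each old vertex of degree d contributes d new edges; summing degrees gives Σd = 2E, so E′ = E + 2E = 3E = 252.
Each original face survives and each original vertex becomes one new face: F′ = F + V = 86.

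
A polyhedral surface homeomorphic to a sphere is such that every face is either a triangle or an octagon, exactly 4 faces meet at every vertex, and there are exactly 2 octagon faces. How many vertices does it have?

Let x be the number of triangles; then F = 2 + x.
Edge–face incidences: 2E = 8·2 + 3·x = 16 + 3x.
Every vertex has degree 4, so 4V = 2E.
Euler: V − E + F = 2 ⇒ (2E)/4 − E + (2 + x) = 2.
Multiply by 8: 2·(2E) − 4·(2E) + 8·(2 + x) = 16, i.e. 16 + 8x − 2·(16 + 3x) = 16.
Collecting terms: 2x − 16 = 16, so 2x = 32, so x = 16.
Then 2E = 16 + 3·16 = 64, so E = 32, V = 2E/4 = 16, F = 2 + 16 = 18.

16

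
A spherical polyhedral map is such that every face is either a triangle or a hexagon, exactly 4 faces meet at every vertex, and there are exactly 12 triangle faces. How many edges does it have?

24

Let x be the number of hexagons; then F = 12 + x.
Edge–face incidences: 2E = 3·12 + 6·x = 36 + 6x.
Every vertex has degree 4, so 4V = 2E.
Euler: V − E + F = 2 ⇒ (2E)/4 − E + (12 + x) = 2.
Multiply by 8: 2·(2E) − 4·(2E) + 8·(12 + x) = 16, i.e. 96 + 8x − 2·(36 + 6x) = 16.
Collecting terms: −4x + 24 = 16, so −4x = −8, so x = 2.
Then 2E = 36 + 6·2 = 48, so E = 24, V = 2E/4 = 12, F = 12 + 2 = 14.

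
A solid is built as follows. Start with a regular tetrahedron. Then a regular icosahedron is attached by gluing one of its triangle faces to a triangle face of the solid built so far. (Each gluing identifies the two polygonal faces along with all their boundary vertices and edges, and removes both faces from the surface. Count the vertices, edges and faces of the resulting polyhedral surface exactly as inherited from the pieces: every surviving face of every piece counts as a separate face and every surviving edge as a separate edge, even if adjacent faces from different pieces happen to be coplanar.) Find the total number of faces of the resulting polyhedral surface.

22

A regular tetrahedron: V=4, E=6, F=4.
Attach a regular icosahedron (V=12, E=30, F=20) along a 3-gon: merge 3 vertices and 3 edges, delete both glued faces → V=13, E=33, F=22.
Check: V − E + F = 13 − 33 + 22 = 2.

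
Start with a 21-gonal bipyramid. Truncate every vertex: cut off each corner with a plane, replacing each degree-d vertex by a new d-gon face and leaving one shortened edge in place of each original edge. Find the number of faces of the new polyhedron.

The base solid has V = 23, E = 63, F = 42.
Truncation replaces each original edge-end by a new vertex, so V′ = 2E = 126.
Each original edge survives, and each old vertex of degree d contributes d new edges; summing degrees gives Σd = 2E, so E′ = E + 2E = 3E = 189.
Each original face survives and each original vertex becomes one new face: F′ = F + V = 65.

65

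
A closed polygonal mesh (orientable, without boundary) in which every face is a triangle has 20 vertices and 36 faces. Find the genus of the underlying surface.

0

Every face is a triangle, so 2E = 3·36 = 108, giving E = 54.
χ = V − E + F = 20 − 54 + 36 = 2.
For a closed orientable surface χ = 2 − 2g, so g = (2 − (2))/2 = 0.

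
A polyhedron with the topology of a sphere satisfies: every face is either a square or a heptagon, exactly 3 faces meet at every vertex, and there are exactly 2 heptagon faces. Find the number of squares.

7

Let x be the number of squares; then F = 2 + x.
Edge–face incidences: 2E = 7·2 + 4·x = 14 + 4x.
Every vertex has degree 3, so 3V = 2E.
Euler: V − E + F = 2 ⇒ (2E)/3 − E + (2 + x) = 2.
Multiply by 6: 2·(2E) − 3·(2E) + 6·(2 + x) = 12, i.e. 12 + 6x − (14 + 4x) = 12.
Collecting terms: 2x − 2 = 12, so 2x = 14, so x = 7.
Then 2E = 14 + 4·7 = 42, so E = 21, V = 2E/3 = 14, F = 2 + 7 = 9.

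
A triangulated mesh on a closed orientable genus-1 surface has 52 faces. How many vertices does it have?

χ = 2 − 2·1 = 0, and every face is a triangle so 3F = 2E.
E = 3·52/2 = 78. Then V = 0 + E − F = 0 + 78 − 52 = 26.

26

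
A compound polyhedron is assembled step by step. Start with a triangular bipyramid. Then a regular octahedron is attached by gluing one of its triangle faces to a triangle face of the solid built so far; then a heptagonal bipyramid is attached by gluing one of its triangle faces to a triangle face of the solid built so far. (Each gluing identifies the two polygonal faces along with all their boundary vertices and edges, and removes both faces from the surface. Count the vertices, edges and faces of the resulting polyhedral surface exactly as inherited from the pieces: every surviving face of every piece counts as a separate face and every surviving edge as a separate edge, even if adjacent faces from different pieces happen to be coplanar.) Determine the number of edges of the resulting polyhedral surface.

A triangular bipyramid: V=5, E=9, F=6.
Attach a regular octahedron (V=6, E=12, F=8) along a 3-gon: merge 3 vertices and 3 edges, delete both glued faces → V=8, E=18, F=12.
Attach a heptagonal bipyramid (V=9, E=21, F=14) along a 3-gon: merge 3 vertices and 3 edges, delete both glued faces → V=14, E=36, F=24.
Check: V − E + F = 14 − 36 + 24 = 2.

36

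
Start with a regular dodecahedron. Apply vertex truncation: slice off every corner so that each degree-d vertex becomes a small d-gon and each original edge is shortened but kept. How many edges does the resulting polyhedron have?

The base solid has V = 20, E = 30, F = 12.
Truncation replaces each original edge-end by a new vertex, so V′ = 2E = 60.
Each original edge survives, and each old vertex of degree d contributes d new edges; summing degrees gives Σd = 2E, so E′ = E + 2E = 3E = 90.
Each original face survives and each original vertex becomes one new face: F′ = F + V = 32.

90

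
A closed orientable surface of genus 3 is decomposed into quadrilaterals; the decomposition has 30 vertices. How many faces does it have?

34

χ = 2 − 2·3 = -4, and every face is a square so 4F = 2E.
V − E + F = -4 with E = 4F/2 gives 30 − (4/2 − 1)·F = -4, so F = 34 and E = 68.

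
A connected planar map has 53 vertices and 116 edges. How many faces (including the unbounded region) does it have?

65

Euler's formula for a connected plane graph: V − E + F = 2, so F = 2 − 53 + 116 = 65.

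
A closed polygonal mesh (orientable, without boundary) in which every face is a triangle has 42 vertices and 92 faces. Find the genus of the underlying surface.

Every face is a triangle, so 2E = 3·92 = 276, giving E = 138.
χ = V − E + F = 42 − 138 + 92 = -4.
For a closed orientable surface χ = 2 − 2g, so g = (2 − (-4))/2 = 3.

3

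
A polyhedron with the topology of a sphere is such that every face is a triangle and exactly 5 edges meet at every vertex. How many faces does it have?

Each face has 3 edges and each edge borders two faces, so 2E = 3F.
Each vertex has degree 5, so 5V = 2E and hence V = 3F/5.
Euler: V − E + F = 2 ⇒ (3F/5) − (3F/2) + F = 2.
Multiply by 10: (6 − 15 + 10)F = 20, i.e. 1F = 20.
So F = 20, E = 3·20/2 = 30, V = 3·20/5 = 12.

20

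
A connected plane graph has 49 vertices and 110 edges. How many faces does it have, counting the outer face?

63

Euler's formula for a connected plane graph: V − E + F = 2, so F = 2 − 49 + 110 = 63.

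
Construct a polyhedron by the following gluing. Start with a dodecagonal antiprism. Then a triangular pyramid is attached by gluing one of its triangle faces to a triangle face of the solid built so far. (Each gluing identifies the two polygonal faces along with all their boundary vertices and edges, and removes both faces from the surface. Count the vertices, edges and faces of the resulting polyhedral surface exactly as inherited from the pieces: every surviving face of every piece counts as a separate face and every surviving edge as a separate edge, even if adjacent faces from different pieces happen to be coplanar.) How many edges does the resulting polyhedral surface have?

A dodecagonal antiprism: V=24, E=48, F=26.
Attach a triangular pyramid (V=4, E=6, F=4) along a 3-gon: merge 3 vertices and 3 edges, delete both glued faces → V=25, E=51, F=28.
Check: V − E + F = 25 − 51 + 28 = 2.

51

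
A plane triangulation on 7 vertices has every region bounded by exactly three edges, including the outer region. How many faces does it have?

10

In a plane triangulation 3F = 2E and V − E + F = 2, so F = 2V − 4 = 2·7 − 4 = 10.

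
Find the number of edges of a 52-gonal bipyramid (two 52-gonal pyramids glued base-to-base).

A bipyramid over an n-gon has 2n triangular faces and n + 2 vertices: V = 52 + 2 = 54, E = 3·52 = 156, F = 2·52 = 104.

156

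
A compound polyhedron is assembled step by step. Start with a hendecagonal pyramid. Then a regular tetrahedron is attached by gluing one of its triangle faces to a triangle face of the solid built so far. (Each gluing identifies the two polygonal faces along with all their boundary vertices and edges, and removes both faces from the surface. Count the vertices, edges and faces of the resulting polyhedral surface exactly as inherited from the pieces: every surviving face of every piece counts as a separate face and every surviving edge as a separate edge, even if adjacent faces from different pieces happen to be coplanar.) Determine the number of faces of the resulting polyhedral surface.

A hendecagonal pyramid: V=12, E=22, F=12.
Attach a regular tetrahedron (V=4, E=6, F=4) along a 3-gon: merge 3 vertices and 3 edges, delete both glued faces → V=13, E=25, F=14.
Check: V − E + F = 13 − 25 + 14 = 2.

14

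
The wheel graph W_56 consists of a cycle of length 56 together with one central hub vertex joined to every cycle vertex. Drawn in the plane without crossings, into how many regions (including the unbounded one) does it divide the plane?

57

W_56 has V = 56 + 1 = 57 vertices and E = 2·56 = 112 edges.
By Euler's formula F = 2 − V + E = 2 − 57 + 112 = 57.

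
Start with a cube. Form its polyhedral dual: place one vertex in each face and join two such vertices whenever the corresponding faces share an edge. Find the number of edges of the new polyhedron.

The base solid has V = 8, E = 12, F = 6.
The dual swaps V and F and preserves E: V′ = F = 6, E′ = E = 12, F′ = V = 8.

12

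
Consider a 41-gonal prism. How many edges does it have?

A prism on an n-gon has two n-gon bases and n rectangular sides: V = 2·41 = 82, E = 3·41 = 123, F = 41 + 2 = 43.
Check: V − E + F = 82 − 123 + 43 = 2.

123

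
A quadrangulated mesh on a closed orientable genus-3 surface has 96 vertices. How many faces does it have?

χ = 2 − 2·3 = -4, and every face is a square so 4F = 2E.
V − E + F = -4 with E = 4F/2 gives 96 − (4/2 − 1)·F = -4, so F = 100 and E = 200.

100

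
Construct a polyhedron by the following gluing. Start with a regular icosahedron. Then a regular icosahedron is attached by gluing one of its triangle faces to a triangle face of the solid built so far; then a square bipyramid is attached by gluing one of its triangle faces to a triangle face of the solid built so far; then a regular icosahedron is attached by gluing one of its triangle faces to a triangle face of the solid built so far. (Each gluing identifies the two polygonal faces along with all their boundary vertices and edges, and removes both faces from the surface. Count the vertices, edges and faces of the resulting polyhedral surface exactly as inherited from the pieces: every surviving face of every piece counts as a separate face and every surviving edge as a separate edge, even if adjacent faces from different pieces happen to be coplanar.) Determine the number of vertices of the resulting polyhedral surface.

A regular icosahedron: V=12, E=30, F=20.
Attach a regular icosahedron (V=12, E=30, F=20) along a 3-gon: merge 3 vertices and 3 edges, delete both glued faces → V=21, E=57, F=38.
Attach a square bipyramid (V=6, E=12, F=8) along a 3-gon: merge 3 vertices and 3 edges, delete both glued faces → V=24, E=66, F=44.
Attach a regular icosahedron (V=12, E=30, F=20) along a 3-gon: merge 3 vertices and 3 edges, delete both glued faces → V=33, E=93, F=62.
Check: V − E + F = 33 − 93 + 62 = 2.

33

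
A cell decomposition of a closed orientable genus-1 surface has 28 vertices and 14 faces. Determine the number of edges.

42

For a closed orientable surface of genus 1, χ = 2 − 2·1 = 0.
E = V + F − (0) = 28 + 14 − (0) = 42.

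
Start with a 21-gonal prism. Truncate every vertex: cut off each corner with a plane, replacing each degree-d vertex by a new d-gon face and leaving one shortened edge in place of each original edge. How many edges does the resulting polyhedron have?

189

The base solid has V = 42, E = 63, F = 23.
Truncation replaces each original edge-end by a new vertex, so V′ = 2E = 126.
Each original edge survives, and each old vertex of degree d contributes d new edges; summing degrees gives Σd = 2E, so E′ = E + 2E = 3E = 189.
Each original face survives and each original vertex becomes one new face: F′ = F + V = 65.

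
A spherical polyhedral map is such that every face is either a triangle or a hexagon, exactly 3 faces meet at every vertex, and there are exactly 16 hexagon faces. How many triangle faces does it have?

4

Let x be the number of triangles; then F = 16 + x.
Edge–face incidences: 2E = 6·16 + 3·x = 96 + 3x.
Every vertex has degree 3, so 3V = 2E.
Euler: V − E + F = 2 ⇒ (2E)/3 − E + (16 + x) = 2.
Multiply by 6: 2·(2E) − 3·(2E) + 6·(16 + x) = 12, i.e. 96 + 6x − (96 + 3x) = 12.
Collecting terms: 3x = 12, so x = 4.
Then 2E = 96 + 3·4 = 108, so E = 54, V = 2E/3 = 36, F = 16 + 4 = 20.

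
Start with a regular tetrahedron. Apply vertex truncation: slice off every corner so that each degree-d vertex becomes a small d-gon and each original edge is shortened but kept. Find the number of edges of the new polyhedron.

18

The base solid has V = 4, E = 6, F = 4.
Truncation replaces each original edge-end by a new vertex, so V′ = 2E = 12.
Each original edge survives, and each old vertex of degree d contributes d new edges; summing degrees gives Σd = 2E, so E′ = E + 2E = 3E = 18.
Each original face survives and each original vertex becomes one new face: F′ = F + V = 8.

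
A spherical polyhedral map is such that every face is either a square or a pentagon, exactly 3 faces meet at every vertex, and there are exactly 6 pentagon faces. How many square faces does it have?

3

Let x be the number of squares; then F = 6 + x.
Edge–face incidences: 2E = 5·6 + 4·x = 30 + 4x.
Every vertex has degree 3, so 3V = 2E.
Euler: V − E + F = 2 ⇒ (2E)/3 − E + (6 + x) = 2.
Multiply by 6: 2·(2E) − 3·(2E) + 6·(6 + x) = 12, i.e. 36 + 6x − (30 + 4x) = 12.
Collecting terms: 2x + 6 = 12, so 2x = 6, so x = 3.
Then 2E = 30 + 4·3 = 42, so E = 21, V = 2E/3 = 14, F = 6 + 3 = 9.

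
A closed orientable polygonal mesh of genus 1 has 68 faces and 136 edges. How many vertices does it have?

For a closed orientable surface of genus 1, χ = 2 − 2·1 = 0.
V = 0 + E − F = 0 + 136 − 68 = 68.

68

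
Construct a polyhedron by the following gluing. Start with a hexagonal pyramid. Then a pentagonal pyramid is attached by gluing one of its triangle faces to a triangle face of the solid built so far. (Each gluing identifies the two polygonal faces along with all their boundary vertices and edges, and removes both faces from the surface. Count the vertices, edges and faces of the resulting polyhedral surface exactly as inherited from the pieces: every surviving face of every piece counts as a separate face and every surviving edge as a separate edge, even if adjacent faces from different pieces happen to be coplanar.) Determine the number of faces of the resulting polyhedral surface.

A hexagonal pyramid: V=7, E=12, F=7.
Attach a pentagonal pyramid (V=6, E=10, F=6) along a 3-gon: merge 3 vertices and 3 edges, delete both glued faces → V=10, E=19, F=11.
Check: V − E + F = 10 − 19 + 11 = 2.

11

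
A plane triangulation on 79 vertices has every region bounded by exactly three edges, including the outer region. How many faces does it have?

154

In a plane triangulation 3F = 2E and V − E + F = 2, so F = 2V − 4 = 2·79 − 4 = 154.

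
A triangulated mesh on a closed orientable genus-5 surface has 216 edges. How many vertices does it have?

χ = 2 − 2·5 = -8, and every face is a triangle so 3F = 2E.
F = 2E/3 = 144. Then V = -8 + E − F = -8 + 216 − 144 = 64.

64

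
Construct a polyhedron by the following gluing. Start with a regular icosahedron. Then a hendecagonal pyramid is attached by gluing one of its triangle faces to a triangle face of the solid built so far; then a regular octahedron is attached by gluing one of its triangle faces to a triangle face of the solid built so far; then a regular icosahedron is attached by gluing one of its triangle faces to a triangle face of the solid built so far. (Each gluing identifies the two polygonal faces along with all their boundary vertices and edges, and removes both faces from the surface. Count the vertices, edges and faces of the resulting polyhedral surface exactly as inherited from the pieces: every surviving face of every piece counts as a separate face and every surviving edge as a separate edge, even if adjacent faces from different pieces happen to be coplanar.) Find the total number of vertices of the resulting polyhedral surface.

33

A regular icosahedron: V=12, E=30, F=20.
Attach a hendecagonal pyramid (V=12, E=22, F=12) along a 3-gon: merge 3 vertices and 3 edges, delete both glued faces → V=21, E=49, F=30.
Attach a regular octahedron (V=6, E=12, F=8) along a 3-gon: merge 3 vertices and 3 edges, delete both glued faces → V=24, E=58, F=36.
Attach a regular icosahedron (V=12, E=30, F=20) along a 3-gon: merge 3 vertices and 3 edges, delete both glued faces → V=33, E=85, F=54.
Check: V − E + F = 33 − 85 + 54 = 2.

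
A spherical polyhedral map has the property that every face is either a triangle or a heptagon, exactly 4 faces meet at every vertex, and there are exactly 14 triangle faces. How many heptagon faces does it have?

2

Let x be the number of heptagons; then F = 14 + x.
Edge–face incidences: 2E = 3·14 + 7·x = 42 + 7x.
Every vertex has degree 4, so 4V = 2E.
Euler: V − E + F = 2 ⇒ (2E)/4 − E + (14 + x) = 2.
Multiply by 8: 2·(2E) − 4·(2E) + 8·(14 + x) = 16, i.e. 112 + 8x − 2·(42 + 7x) = 16.
Collecting terms: −6x + 28 = 16, so −6x = −12, so x = 2.
Then 2E = 42 + 7·2 = 56, so E = 28, V = 2E/4 = 14, F = 14 + 2 = 16.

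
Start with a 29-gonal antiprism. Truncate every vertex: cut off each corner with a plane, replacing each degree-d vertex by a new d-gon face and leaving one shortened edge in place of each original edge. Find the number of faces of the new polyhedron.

118

The base solid has V = 58, E = 116, F = 60.
Truncation replaces each original edge-end by a new vertex, so V′ = 2E = 232.
Each original edge survives, and each old vertex of degree d contributes d new edges; summing degrees gives Σd = 2E, so E′ = E + 2E = 3E = 348.
Each original face survives and each original vertex becomes one new face: F′ = F + V = 118.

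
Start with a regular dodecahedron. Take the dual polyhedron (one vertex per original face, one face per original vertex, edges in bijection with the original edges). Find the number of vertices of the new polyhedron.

12

The base solid has V = 20, E = 30, F = 12.
The dual swaps V and F and preserves E: V′ = F = 12, E′ = E = 30, F′ = V = 20.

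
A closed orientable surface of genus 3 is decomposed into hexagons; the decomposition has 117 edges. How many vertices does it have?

χ = 2 − 2·3 = -4, and every face is a hexagon so 6F = 2E.
F = 2E/6 = 39. Then V = -4 + E − F = -4 + 117 − 39 = 74.

74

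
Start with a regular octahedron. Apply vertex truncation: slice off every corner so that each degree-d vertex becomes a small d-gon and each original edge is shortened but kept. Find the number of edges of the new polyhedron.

The base solid has V = 6, E = 12, F = 8.
Truncation replaces each original edge-end by a new vertex, so V′ = 2E = 24.
Each original edge survives, and each old vertex of degree d contributes d new edges; summing degrees gives Σd = 2E, so E′ = E + 2E = 3E = 36.
Each original face survives and each original vertex becomes one new face: F′ = F + V = 14.

36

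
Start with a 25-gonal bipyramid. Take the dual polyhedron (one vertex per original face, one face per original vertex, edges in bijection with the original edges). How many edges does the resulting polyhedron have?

75

The base solid has V = 27, E = 75, F = 50.
The dual swaps V and F and preserves E: V′ = F = 50, E′ = E = 75, F′ = V = 27.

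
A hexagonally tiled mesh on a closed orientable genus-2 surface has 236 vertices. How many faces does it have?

χ = 2 − 2·2 = -2, and every face is a hexagon so 6F = 2E.
V − E + F = -2 with E = 6F/2 gives 236 − (6/2 − 1)·F = -2, so F = 119 and E = 357.

119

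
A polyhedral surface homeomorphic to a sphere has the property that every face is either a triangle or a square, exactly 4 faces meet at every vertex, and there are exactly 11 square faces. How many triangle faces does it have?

Let x be the number of triangles; then F = 11 + x.
Edge–face incidences: 2E = 4·11 + 3·x = 44 + 3x.
Every vertex has degree 4, so 4V = 2E.
Euler: V − E + F = 2 ⇒ (2E)/4 − E + (11 + x) = 2.
Multiply by 8: 2·(2E) − 4·(2E) + 8·(11 + x) = 16, i.e. 88 + 8x − 2·(44 + 3x) = 16.
Collecting terms: 2x = 16, so x = 8.
Then 2E = 44 + 3·8 = 68, so E = 34, V = 2E/4 = 17, F = 11 + 8 = 19.

8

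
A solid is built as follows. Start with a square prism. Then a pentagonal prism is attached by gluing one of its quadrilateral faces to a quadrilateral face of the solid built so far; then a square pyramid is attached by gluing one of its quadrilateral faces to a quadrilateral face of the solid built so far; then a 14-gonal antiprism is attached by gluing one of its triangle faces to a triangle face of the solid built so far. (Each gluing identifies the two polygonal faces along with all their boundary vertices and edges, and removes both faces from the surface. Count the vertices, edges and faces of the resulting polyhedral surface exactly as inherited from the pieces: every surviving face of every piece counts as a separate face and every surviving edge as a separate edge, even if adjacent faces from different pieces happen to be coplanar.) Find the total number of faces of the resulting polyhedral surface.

A square prism: V=8, E=12, F=6.
Attach a pentagonal prism (V=10, E=15, F=7) along a 4-gon: merge 4 vertices and 4 edges, delete both glued faces → V=14, E=23, F=11.
Attach a square pyramid (V=5, E=8, F=5) along a 4-gon: merge 4 vertices and 4 edges, delete both glued faces → V=15, E=27, F=14.
Attach a 14-gonal antiprism (V=28, E=56, F=30) along a 3-gon: merge 3 vertices and 3 edges, delete both glued faces → V=40, E=80, F=42.
Check: V − E + F = 40 − 80 + 42 = 2.

42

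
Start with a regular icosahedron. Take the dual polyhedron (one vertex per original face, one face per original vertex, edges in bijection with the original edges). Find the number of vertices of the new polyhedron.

The base solid has V = 12, E = 30, F = 20.
The dual swaps V and F and preserves E: V′ = F = 20, E′ = E = 30, F′ = V = 12.

20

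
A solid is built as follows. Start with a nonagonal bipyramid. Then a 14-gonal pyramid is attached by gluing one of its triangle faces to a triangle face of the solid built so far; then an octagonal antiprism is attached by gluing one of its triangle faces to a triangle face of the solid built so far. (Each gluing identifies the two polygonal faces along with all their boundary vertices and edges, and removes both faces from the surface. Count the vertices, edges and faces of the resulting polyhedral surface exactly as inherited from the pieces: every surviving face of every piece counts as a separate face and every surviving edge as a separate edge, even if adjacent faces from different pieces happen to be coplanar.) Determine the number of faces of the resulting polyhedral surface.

A nonagonal bipyramid: V=11, E=27, F=18.
Attach a 14-gonal pyramid (V=15, E=28, F=15) along a 3-gon: merge 3 vertices and 3 edges, delete both glued faces → V=23, E=52, F=31.
Attach an octagonal antiprism (V=16, E=32, F=18) along a 3-gon: merge 3 vertices and 3 edges, delete both glued faces → V=36, E=81, F=47.
Check: V − E + F = 36 − 81 + 47 = 2.

47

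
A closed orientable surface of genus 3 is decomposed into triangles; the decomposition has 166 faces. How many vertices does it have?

79

χ = 2 − 2·3 = -4, and every face is a triangle so 3F = 2E.
E = 3·166/2 = 249. Then V = -4 + E − F = -4 + 249 − 166 = 79.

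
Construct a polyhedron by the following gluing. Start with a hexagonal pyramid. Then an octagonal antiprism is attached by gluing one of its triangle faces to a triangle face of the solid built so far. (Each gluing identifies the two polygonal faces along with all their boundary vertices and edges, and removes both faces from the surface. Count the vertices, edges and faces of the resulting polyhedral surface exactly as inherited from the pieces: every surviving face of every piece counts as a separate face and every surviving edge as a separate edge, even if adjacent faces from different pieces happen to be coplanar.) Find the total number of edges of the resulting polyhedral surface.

A hexagonal pyramid: V=7, E=12, F=7.
Attach an octagonal antiprism (V=16, E=32, F=18) along a 3-gon: merge 3 vertices and 3 edges, delete both glued faces → V=20, E=41, F=23.
Check: V − E + F = 20 − 41 + 23 = 2.

41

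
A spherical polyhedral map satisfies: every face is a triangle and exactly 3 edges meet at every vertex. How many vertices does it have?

Each face has 3 edges and each edge borders two faces, so 2E = 3F.
Each vertex has degree 3, so 3V = 2E and hence V = 3F/3.
Euler: V − E + F = 2 ⇒ (3F/3) − (3F/2) + F = 2.
Multiply by 6: (6 − 9 + 6)F = 12, i.e. 3F = 12.
So F = 4, E = 3·4/2 = 6, V = 3·4/3 = 4.

4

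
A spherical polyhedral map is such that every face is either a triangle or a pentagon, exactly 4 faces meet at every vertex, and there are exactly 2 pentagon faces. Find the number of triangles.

10

Let x be the number of triangles; then F = 2 + x.
Edge–face incidences: 2E = 5·2 + 3·x = 10 + 3x.
Every vertex has degree 4, so 4V = 2E.
Euler: V − E + F = 2 ⇒ (2E)/4 − E + (2 + x) = 2.
Multiply by 8: 2·(2E) − 4·(2E) + 8·(2 + x) = 16, i.e. 16 + 8x − 2·(10 + 3x) = 16.
Collecting terms: 2x − 4 = 16, so 2x = 20, so x = 10.
Then 2E = 10 + 3·10 = 40, so E = 20, V = 2E/4 = 10, F = 2 + 10 = 12.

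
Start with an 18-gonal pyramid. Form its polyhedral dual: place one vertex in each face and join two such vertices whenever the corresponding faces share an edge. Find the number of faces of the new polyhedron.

The base solid has V = 19, E = 36, F = 19.
The dual swaps V and F and preserves E: V′ = F = 19, E′ = E = 36, F′ = V = 19.

19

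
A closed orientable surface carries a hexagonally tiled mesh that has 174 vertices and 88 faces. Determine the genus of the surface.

2

Every face is a hexagon, so 2E = 6·88 = 528, giving E = 264.
χ = V − E + F = 174 − 264 + 88 = -2.
For a closed orientable surface χ = 2 − 2g, so g = (2 − (-2))/2 = 2.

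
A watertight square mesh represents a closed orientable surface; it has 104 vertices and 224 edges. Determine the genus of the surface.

5

Every face is a square and each edge borders two faces, so 4F = 2·224, giving F = 112.
χ = V − E + F = 104 − 224 + 112 = -8.
For a closed orientable surface χ = 2 − 2g, so g = (2 − (-8))/2 = 5.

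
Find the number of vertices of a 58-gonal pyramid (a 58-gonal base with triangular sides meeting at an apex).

59

A pyramid on an n-gon base has one n-gon and n triangles: V = 58 + 1 = 59, E = 2·58 = 116, F = 58 + 1 = 59.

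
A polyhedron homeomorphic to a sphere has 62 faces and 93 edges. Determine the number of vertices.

Here V − E + F = 2.
V = 2 + E − F = 2 + 93 − 62 = 33.

33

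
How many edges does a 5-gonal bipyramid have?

A bipyramid over an n-gon has 2n triangular faces and n + 2 vertices: V = 5 + 2 = 7, E = 3·5 = 15, F = 2·5 = 10.

15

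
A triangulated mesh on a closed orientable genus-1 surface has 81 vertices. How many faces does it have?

χ = 2 − 2·1 = 0, and every face is a triangle so 3F = 2E.
V − E + F = 0 with E = 3F/2 gives 81 − (3/2 − 1)·F = 0, so F = 162 and E = 243.

162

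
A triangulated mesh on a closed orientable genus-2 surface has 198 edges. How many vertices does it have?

64

χ = 2 − 2·2 = -2, and every face is a triangle so 3F = 2E.
F = 2E/3 = 132. Then V = -2 + E − F = -2 + 198 − 132 = 64.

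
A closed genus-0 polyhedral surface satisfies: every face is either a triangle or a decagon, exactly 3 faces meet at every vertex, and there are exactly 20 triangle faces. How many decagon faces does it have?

Let x be the number of decagons; then F = 20 + x.
Edge–face incidences: 2E = 3·20 + 10·x = 60 + 10x.
Every vertex has degree 3, so 3V = 2E.
Euler: V − E + F = 2 ⇒ (2E)/3 − E + (20 + x) = 2.
Multiply by 6: 2·(2E) − 3·(2E) + 6·(20 + x) = 12, i.e. 120 + 6x − (60 + 10x) = 12.
Collecting terms: −4x + 60 = 12, so −4x = −48, so x = 12.
Then 2E = 60 + 10·12 = 180, so E = 90, V = 2E/3 = 60, F = 20 + 12 = 32.

12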